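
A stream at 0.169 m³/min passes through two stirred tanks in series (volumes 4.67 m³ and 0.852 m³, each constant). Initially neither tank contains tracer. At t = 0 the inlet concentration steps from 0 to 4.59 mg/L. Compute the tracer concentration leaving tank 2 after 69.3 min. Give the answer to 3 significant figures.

4.13 mg/L

Time constants: τᵢ = Vᵢ/Q for each well-mixed tank.
τ₁ = 4.67/0.169 = 27.633 min; τ₂ = 0.852/0.169 = 5.0414 min.
Solving the cascade with C₁(0)=C₂(0)=0 gives C₂(t) = C_in[1 − (τ₁ e^(−t/τ₁) − τ₂ e^(−t/τ₂))/(τ₁ − τ₂)].
At t = 69.3: e^(−t/τ₁) = 0.081442, e^(−t/τ₂) = 1.0718e-06.
C₂ = 4.59·[1 − (27.633·0.081442 − 5.0414·1.0718e-06)/(22.592)] = 4.59·0.90038 = 4.1328 mg/L.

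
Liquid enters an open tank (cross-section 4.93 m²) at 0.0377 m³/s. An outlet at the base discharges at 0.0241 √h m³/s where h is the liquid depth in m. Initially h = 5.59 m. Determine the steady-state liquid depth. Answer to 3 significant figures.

Volume balance on the tank: A dh/dt = Q_in − 0.0241 √h. At steady state dh/dt = 0:
Q_in = 0.0241 √h_ss ⇒ √h_ss = 0.0377/0.0241 = 1.5643.
h_ss = 1.5643² = 2.4471 m. (Since h₀ = 5.59 m > h_ss, the level will fall toward this value.)

2.45 m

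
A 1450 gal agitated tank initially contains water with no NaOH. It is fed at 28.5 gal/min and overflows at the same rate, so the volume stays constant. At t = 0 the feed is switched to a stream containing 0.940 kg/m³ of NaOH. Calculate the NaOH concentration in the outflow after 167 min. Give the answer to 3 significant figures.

0.905 kg/m³

Transient balance on the dissolved component: V dC/dt = Q(C_in − C).
So dC/dt = (C_in − C)/τ with τ = V/Q = 1450/28.5 = 50.877 min.
Integrating: C(t) = C_in + (C₀ − C_in) e^(−t/τ).
C(167) = 0.940 + (0 − 0.940)·e^(−167/50.877) = 0.940 + (-0.94000)·0.037538 = 0.90471 kg/m³.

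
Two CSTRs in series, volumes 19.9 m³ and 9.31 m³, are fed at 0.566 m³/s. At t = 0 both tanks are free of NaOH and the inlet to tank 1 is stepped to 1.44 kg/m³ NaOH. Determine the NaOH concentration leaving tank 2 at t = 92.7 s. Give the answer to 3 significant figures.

1.25 kg/m³

Species balance on tank i: dCᵢ/dt = (Cᵢ₋₁ − Cᵢ)/τᵢ with τᵢ = Vᵢ/Q.
τ₁ = 19.9/0.566 = 35.159 s; τ₂ = 9.31/0.566 = 16.449 s.
Tank 1: C₁ = C_in(1 − e^(−t/τ₁)). Tank 2 (τ₁ ≠ τ₂): C₂ = C_in[1 − (τ₁ e^(−t/τ₁) − τ₂ e^(−t/τ₂))/(τ₁ − τ₂)].
At t = 92.7: e^(−t/τ₁) = 0.071605, e^(−t/τ₂) = 0.0035682.
C₂ = 1.44·[1 − (35.159·0.071605 − 16.449·0.0035682)/(18.710)] = 1.44·0.86858 = 1.2508 kg/m³.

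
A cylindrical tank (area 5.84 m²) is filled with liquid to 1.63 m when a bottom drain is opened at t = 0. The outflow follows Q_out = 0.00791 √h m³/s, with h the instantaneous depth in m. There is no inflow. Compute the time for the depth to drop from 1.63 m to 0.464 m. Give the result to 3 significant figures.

879 s

Accumulation of liquid (constant cross-section A): A dh/dt = −0.00791 √h.
This is separable: 2 d(√h)/dt = −0.00791/A, so √h = √h₀ − (0.00791/(2A)) t.
t = 2A(√h₀ − √h)/0.00791 = 2·5.84·(√1.63 − √0.464)/0.00791
  = 11.680 × (1.2767 − 0.68118) / 0.00791 = 879.38 s.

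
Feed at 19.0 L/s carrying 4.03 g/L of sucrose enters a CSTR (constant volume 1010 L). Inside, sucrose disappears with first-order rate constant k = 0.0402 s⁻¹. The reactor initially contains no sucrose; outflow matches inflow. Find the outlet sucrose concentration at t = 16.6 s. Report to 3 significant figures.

V dC/dt = Q(C_in − C) − k V C.
This is linear with rate a = Q/V + k = 0.059012 s⁻¹.
C_ss = Q C_in/(Q + kV) = 1.2847 g/L; C(t) = C_ss + (C₀ − C_ss) e^(−a t).
C(16.6) = 1.2847 + (-1.2847)·e^(−0.059012·16.6) = 1.2847 + (-1.2847)·0.37546 = 0.80234 g/L.

0.802 g/L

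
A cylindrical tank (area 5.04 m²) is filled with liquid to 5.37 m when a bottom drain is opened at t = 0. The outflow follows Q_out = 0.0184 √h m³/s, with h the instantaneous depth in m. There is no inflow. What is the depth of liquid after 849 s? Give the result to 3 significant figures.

0.589 m

A dh/dt = −Q_out = −0.0184 √h.
This is separable: 2 d(√h)/dt = −0.0184/A, so √h = √h₀ − (0.0184/(2A)) t.
√h = √5.37 − 0.0184·849/(2·5.04) = 2.3173 − 1.5498 = 0.76756.
h = 0.76756² = 0.58915 m.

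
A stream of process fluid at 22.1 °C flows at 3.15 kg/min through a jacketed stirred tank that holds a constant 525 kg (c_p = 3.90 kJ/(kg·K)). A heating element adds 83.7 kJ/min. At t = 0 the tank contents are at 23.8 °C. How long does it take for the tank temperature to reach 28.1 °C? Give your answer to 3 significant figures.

Energy balance: M c_p dT/dt = ṁ c_p (T_in − T) + 83.7.
τ = M/ṁ = 166.67 min; T_ss = T_in + Q̇/(ṁ c_p) = 28.913 °C.
T(t) = T_ss + (T₀ − T_ss) e^(−t/τ). Set T = 28.1:
e^(−t/τ) = (28.1 − 28.913)/(23.8 − 28.913) = 0.15904
t = −166.67 · ln(0.15904) = 306.44 min.

306 min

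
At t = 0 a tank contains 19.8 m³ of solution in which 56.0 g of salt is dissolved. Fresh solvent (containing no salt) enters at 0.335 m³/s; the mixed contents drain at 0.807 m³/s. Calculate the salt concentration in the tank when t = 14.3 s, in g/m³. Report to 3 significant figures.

Let m(t) be the amount of salt. Volume: V(t) = V₀ + (Q_in − Q_out) t = 19.8 − 0.47200 t; V(14.3) = 13.050 m³.
No salt enters, so dm/dt = −Q_out · (m/V).
Separate: dm/m = −Q_out dt/V(t) ⇒ ln(m/m₀) = −(Q_out/(Q_in−Q_out)) ln(V/V₀).
m = m₀ (V₀/V)^(Q_out/(Q_in−Q_out)) = 56.0 × (19.8/13.050)^(-1.7097) = 27.457 g.
C = m/V = 27.457/13.050 = 2.1039 g/m³.

2.10 g/m³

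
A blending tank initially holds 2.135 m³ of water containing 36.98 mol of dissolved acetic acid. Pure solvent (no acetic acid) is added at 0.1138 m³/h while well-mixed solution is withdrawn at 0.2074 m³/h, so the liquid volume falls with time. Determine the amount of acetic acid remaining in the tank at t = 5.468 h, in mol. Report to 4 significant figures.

20.15 mol

Total volume: dV/dt = Q_in − Q_out = -0.0936000 m³/h, so V(t) = 2.135 − 0.0936000 t and V(5.468) = 1.62320 m³.
Species balance (pure solvent in): dm/dt = −Q_out · m/V(t).
Separate: dm/m = −Q_out dt/V(t) ⇒ ln(m/m₀) = −(Q_out/(Q_in−Q_out)) ln(V/V₀).
m = m₀ (V₀/V)^(Q_out/(Q_in−Q_out)) = 36.98 × (2.135/1.62320)^(-2.21581) = 20.1477 mol.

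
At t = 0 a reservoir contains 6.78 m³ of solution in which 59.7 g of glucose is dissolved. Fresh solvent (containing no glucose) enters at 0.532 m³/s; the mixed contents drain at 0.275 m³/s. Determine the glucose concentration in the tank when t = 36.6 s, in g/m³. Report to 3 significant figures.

Total volume: dV/dt = Q_in − Q_out = 0.25700 m³/s, so V(t) = 6.78 + 0.25700 t and V(36.6) = 16.186 m³.
Solute balance: dm/dt = 0 − Q_out C = −Q_out m/V(t).
Separate: dm/m = −Q_out dt/V(t) ⇒ ln(m/m₀) = −(Q_out/(Q_in−Q_out)) ln(V/V₀).
m = m₀ (V₀/V)^(Q_out/(Q_in−Q_out)) = 59.7 × (6.78/16.186)^(1.0700) = 23.528 g.
C = m/V = 23.528/16.186 = 1.4536 g/m³.

1.45 g/m³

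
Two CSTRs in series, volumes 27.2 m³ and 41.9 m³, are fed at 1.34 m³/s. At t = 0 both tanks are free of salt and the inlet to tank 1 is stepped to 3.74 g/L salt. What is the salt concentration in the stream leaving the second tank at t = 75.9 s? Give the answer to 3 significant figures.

Each tank obeys Vᵢ dCᵢ/dt = Q(Cᵢ₋₁ − Cᵢ), so τᵢ = Vᵢ/Q.
τ₁ = 27.2/1.34 = 20.299 s; τ₂ = 41.9/1.34 = 31.269 s.
Solving the cascade with C₁(0)=C₂(0)=0 gives C₂(t) = C_in[1 − (τ₁ e^(−t/τ₁) − τ₂ e^(−t/τ₂))/(τ₁ − τ₂)].
At t = 75.9: e^(−t/τ₁) = 0.023773, e^(−t/τ₂) = 0.088270.
C₂ = 3.74·[1 − (20.299·0.023773 − 31.269·0.088270)/(-10.970)] = 3.74·0.79239 = 2.9635 g/L.

2.96 g/L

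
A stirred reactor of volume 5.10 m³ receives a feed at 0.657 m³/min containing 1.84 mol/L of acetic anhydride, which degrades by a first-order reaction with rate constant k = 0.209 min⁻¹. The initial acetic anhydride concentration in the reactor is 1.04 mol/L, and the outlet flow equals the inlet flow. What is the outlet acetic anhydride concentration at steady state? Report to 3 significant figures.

0.702 mol/L

Accumulation = in − out − consumed: V dC/dt = Q C_in − Q C − k V C.
At steady state: 0 = Q C_in − (Q + kV) C_ss, so C_ss = Q C_in/(Q + kV).
C_ss = 0.657·1.84/(0.657 + 0.209·5.10) = 1.2089/1.7229 = 0.70165 mol/L.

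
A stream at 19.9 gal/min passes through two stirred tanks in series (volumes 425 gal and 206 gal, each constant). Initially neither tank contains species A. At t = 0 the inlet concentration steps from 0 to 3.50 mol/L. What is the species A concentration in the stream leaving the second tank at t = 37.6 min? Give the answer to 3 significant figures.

Species balance on tank i: dCᵢ/dt = (Cᵢ₋₁ − Cᵢ)/τᵢ with τᵢ = Vᵢ/Q.
τ₁ = 425/19.9 = 21.357 min; τ₂ = 206/19.9 = 10.352 min.
Solving the cascade with C₁(0)=C₂(0)=0 gives C₂(t) = C_in[1 − (τ₁ e^(−t/τ₁) − τ₂ e^(−t/τ₂))/(τ₁ − τ₂)].
At t = 37.6: e^(−t/τ₁) = 0.17195, e^(−t/τ₂) = 0.026457.
C₂ = 3.50·[1 − (21.357·0.17195 − 10.352·0.026457)/(11.005)] = 3.50·0.69120 = 2.4192 mol/L.

2.42 mol/L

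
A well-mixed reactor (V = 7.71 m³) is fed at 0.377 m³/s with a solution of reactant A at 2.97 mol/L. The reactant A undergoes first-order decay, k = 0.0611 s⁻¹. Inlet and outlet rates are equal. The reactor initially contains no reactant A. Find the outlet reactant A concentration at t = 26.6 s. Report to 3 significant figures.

1.25 mol/L

V dC/dt = Q(C_in − C) − k V C.
dC/dt = (Q/V) C_in − (Q/V + k) C; effective rate a = Q/V + k = 0.048898 + 0.0611 = 0.11000 s⁻¹.
C_ss = Q C_in/(Q + kV) = 1.3203 mol/L; C(t) = C_ss + (C₀ − C_ss) e^(−a t).
C(26.6) = 1.3203 + (-1.3203)·e^(−0.11000·26.6) = 1.3203 + (-1.3203)·0.053615 = 1.2495 mol/L.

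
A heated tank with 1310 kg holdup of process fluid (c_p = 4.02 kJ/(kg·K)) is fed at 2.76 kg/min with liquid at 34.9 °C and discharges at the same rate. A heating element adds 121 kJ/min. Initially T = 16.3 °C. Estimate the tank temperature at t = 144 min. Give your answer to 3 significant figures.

24.0 °C

M c_p dT/dt = ṁ c_p (T_in − T) + Q̇.
Rearrange: dT/dt = (T_ss − T)/τ with τ = M/ṁ = 474.64 min and T_ss = T_in + Q̇/(ṁ c_p) = 45.806 °C.
T approaches T_ss exponentially: T(t) = T_ss + (T₀ − T_ss) e^(−t/τ).
T(144) = 45.806 + (-29.506)·e^(−144/474.64) = 45.806 + (-29.506)·0.73831 = 24.021 °C.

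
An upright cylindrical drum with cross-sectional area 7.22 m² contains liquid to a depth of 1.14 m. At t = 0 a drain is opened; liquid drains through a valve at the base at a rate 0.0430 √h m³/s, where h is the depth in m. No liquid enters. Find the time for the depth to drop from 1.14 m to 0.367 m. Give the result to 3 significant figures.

With no inflow, A dh/dt = −0.0430 √h.
Separate and integrate: 2(√h − √h₀) = −(0.0430/A) t.
t = 2A(√h₀ − √h)/0.0430 = 2·7.22·(√1.14 − √0.367)/0.0430
  = 14.440 × (1.0677 − 0.60581) / 0.0430 = 155.11 s.

155 s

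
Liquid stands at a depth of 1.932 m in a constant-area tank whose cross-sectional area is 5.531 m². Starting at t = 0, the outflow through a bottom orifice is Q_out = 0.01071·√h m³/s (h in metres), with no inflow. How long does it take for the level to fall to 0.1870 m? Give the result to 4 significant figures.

Volume balance on the tank: A dh/dt = −0.01071 √h.
∫ h^(−1/2) dh = −(0.01071/A) ∫ dt, giving 2√h = 2√h₀ − (0.01071/A) t.
t = 2A(√h₀ − √h)/0.01071 = 2·5.531·(√1.932 − √0.1870)/0.01071
  = 11.0620 × (1.38996 − 0.432435) / 0.01071 = 989.000 s.

989.0 s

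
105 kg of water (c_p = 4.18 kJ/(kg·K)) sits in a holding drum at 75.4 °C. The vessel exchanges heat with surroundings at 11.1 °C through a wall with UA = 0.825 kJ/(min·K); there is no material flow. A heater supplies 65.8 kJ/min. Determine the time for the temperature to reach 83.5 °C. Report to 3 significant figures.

395 min

M c_p dT/dt = −UA(T − T_amb) + Q̇.
τ = M c_p/UA = 532.00 min; T_ss = T_amb + Q̇/UA = 11.1 + 65.8/0.825 = 90.858 °C.
T(t) = T_ss + (T₀ − T_ss)e^(−t/τ); set T = 83.5:
t = −τ ln[(T − T_ss)/(T₀ − T_ss)] = −532.00 · ln(0.47599) = 394.94 min.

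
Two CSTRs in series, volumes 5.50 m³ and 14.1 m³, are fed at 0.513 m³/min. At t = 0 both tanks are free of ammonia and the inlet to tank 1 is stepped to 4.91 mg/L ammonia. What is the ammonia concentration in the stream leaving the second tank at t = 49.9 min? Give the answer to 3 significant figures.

3.63 mg/L

Each tank obeys Vᵢ dCᵢ/dt = Q(Cᵢ₋₁ − Cᵢ), so τᵢ = Vᵢ/Q.
τ₁ = 5.50/0.513 = 10.721 min; τ₂ = 14.1/0.513 = 27.485 min.
Solving the cascade with C₁(0)=C₂(0)=0 gives C₂(t) = C_in[1 − (τ₁ e^(−t/τ₁) − τ₂ e^(−t/τ₂))/(τ₁ − τ₂)].
At t = 49.9: e^(−t/τ₁) = 0.0095205, e^(−t/τ₂) = 0.16275.
C₂ = 4.91·[1 − (10.721·0.0095205 − 27.485·0.16275)/(-16.764)] = 4.91·0.73925 = 3.6297 mg/L.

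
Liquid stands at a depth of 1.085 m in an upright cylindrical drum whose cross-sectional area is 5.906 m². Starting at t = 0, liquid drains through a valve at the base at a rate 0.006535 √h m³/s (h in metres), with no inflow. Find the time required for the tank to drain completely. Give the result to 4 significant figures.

Mass balance (ρ constant): A dh/dt = −0.006535 √h.
This is separable: 2 d(√h)/dt = −0.006535/A, so √h = √h₀ − (0.006535/(2A)) t.
Tank is empty when √h = 0: t_empty = 2A√h₀/0.006535.
t_empty = 2·5.906·√1.085/0.006535 = 11.8120·1.04163/0.006535 = 1882.75 s.

1883 s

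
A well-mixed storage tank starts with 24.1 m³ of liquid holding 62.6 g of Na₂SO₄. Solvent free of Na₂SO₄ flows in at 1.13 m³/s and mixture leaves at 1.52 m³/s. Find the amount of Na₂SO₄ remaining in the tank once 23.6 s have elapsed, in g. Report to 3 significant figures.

Let m(t) be the amount of Na₂SO₄. Volume: V(t) = V₀ + (Q_in − Q_out) t = 24.1 − 0.39000 t; V(23.6) = 14.896 m³.
Species balance (pure solvent in): dm/dt = −Q_out · m/V(t).
Separate: dm/m = −Q_out dt/V(t) ⇒ ln(m/m₀) = −(Q_out/(Q_in−Q_out)) ln(V/V₀).
m = m₀ (V₀/V)^(Q_out/(Q_in−Q_out)) = 62.6 × (24.1/14.896)^(-3.8974) = 9.5988 g.

9.60 g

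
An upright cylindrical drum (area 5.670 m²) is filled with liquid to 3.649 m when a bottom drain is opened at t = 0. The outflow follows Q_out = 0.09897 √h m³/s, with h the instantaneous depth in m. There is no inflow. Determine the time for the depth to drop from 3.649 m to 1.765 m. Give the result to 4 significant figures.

A dh/dt = −Q_out = −0.09897 √h.
∫ h^(−1/2) dh = −(0.09897/A) ∫ dt, giving 2√h = 2√h₀ − (0.09897/A) t.
t = 2A(√h₀ − √h)/0.09897 = 2·5.670·(√3.649 − √1.765)/0.09897
  = 11.3400 × (1.91024 − 1.32853) / 0.09897 = 66.6516 s.

66.65 s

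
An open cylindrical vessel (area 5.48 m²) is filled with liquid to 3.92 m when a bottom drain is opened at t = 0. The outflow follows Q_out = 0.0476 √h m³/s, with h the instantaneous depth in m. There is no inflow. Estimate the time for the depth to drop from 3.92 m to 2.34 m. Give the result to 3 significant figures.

Volume balance on the tank: A dh/dt = −0.0476 √h.
This is separable: 2 d(√h)/dt = −0.0476/A, so √h = √h₀ − (0.0476/(2A)) t.
t = 2A(√h₀ − √h)/0.0476 = 2·5.48·(√3.92 − √2.34)/0.0476
  = 10.960 × (1.9799 − 1.5297) / 0.0476 = 103.66 s.

104 s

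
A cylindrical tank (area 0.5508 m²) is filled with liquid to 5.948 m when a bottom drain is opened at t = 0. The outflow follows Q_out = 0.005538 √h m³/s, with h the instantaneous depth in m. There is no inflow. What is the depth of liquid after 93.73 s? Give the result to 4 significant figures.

3.872 m

With no inflow, A dh/dt = −0.005538 √h.
∫ h^(−1/2) dh = −(0.005538/A) ∫ dt, giving 2√h = 2√h₀ − (0.005538/A) t.
√h = √5.948 − 0.005538·93.73/(2·0.5508) = 2.43885 − 0.471203 = 1.96765.
h = 1.96765² = 3.87165 m.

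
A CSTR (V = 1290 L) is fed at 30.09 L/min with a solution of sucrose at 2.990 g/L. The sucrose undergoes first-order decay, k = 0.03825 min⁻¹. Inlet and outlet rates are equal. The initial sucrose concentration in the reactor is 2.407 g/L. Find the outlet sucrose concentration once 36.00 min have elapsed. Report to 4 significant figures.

1.272 g/L

V dC/dt = Q(C_in − C) − k V C.
dC/dt = (Q/V) C_in − (Q/V + k) C; effective rate a = Q/V + k = 0.0233256 + 0.03825 = 0.0615756 min⁻¹.
C_ss = Q C_in/(Q + kV) = 1.13265 g/L; C(t) = C_ss + (C₀ − C_ss) e^(−a t).
C(36.00) = 1.13265 + (1.27435)·e^(−0.0615756·36.00) = 1.13265 + (1.27435)·0.108966 = 1.27151 g/L.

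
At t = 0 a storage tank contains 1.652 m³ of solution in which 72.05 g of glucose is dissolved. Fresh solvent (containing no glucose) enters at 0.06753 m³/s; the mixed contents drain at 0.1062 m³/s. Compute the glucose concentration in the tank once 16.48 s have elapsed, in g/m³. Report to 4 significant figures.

Total volume: dV/dt = Q_in − Q_out = -0.0386700 m³/s, so V(t) = 1.652 − 0.0386700 t and V(16.48) = 1.01472 m³.
No glucose enters, so dm/dt = −Q_out · (m/V).
Separate: dm/m = −Q_out dt/V(t) ⇒ ln(m/m₀) = −(Q_out/(Q_in−Q_out)) ln(V/V₀).
m = m₀ (V₀/V)^(Q_out/(Q_in−Q_out)) = 72.05 × (1.652/1.01472)^(-2.74631) = 18.8946 g.
C = m/V = 18.8946/1.01472 = 18.6205 g/m³.

18.62 g/m³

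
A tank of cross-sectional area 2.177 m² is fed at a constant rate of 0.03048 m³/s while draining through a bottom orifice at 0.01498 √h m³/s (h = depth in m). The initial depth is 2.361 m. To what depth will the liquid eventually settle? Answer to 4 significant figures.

4.140 m

Volume balance on the tank: A dh/dt = Q_in − 0.01498 √h. At steady state dh/dt = 0:
Q_in = 0.01498 √h_ss ⇒ √h_ss = 0.03048/0.01498 = 2.03471.
h_ss = 2.03471² = 4.14006 m. (Since h₀ = 2.361 m < h_ss, the level will rise toward this value.)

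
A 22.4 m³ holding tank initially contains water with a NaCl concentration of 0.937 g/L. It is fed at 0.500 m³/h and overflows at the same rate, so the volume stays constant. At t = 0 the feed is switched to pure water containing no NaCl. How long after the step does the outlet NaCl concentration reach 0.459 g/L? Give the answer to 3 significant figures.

Species balance on the tank: V dC/dt = Q(C_in − C), so τ = V/Q = 44.800 h.
C(t) = C_in + (C₀ − C_in) e^(−t/τ). Set C = 0.459 and solve for t:
e^(−t/τ) = (C − C_in)/(C₀ − C_in) = (0.459 − 0)/(0.937 − 0) = 0.48986
t = −τ ln(…) = 44.800 × 0.71363 = 31.971 h.

32.0 h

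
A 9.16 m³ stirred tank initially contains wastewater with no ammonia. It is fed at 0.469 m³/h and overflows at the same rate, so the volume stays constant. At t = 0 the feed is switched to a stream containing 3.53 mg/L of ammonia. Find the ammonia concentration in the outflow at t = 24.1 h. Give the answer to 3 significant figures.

Mass balance on the solute (V constant): V dC/dt = Q(C_in − C).
Time constant τ = V/Q = 9.16/0.469 = 19.531 h.
Integrating: C(t) = C_in + (C₀ − C_in) e^(−t/τ).
C(24.1) = 3.53 + (0 − 3.53)·e^(−24.1/19.531) = 3.53 + (-3.5300)·0.29114 = 2.5023 mg/L.

2.50 mg/L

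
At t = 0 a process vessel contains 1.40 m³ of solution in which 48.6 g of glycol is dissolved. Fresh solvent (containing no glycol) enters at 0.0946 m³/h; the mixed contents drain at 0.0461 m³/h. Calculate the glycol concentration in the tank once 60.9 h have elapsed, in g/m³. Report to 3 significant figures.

3.80 g/m³

Total volume: dV/dt = Q_in − Q_out = 0.048500 m³/h, so V(t) = 1.40 + 0.048500 t and V(60.9) = 4.3537 m³.
No glycol enters, so dm/dt = −Q_out · (m/V).
dm/m = −Q_out dt/(V₀ + 0.048500 t); integrating gives ln(m/m₀) = −(Q_out/(Q_in−Q_out)) ln(V/V₀).
m = m₀ (V₀/V)^(Q_out/(Q_in−Q_out)) = 48.6 × (1.40/4.3537)^(0.95052) = 16.531 g.
C = m/V = 16.531/4.3537 = 3.7970 g/m³.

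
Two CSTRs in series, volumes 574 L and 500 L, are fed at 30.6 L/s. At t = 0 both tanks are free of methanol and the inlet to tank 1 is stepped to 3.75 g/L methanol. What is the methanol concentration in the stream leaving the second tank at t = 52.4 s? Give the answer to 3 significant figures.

Time constants: τᵢ = Vᵢ/Q for each well-mixed tank.
τ₁ = 574/30.6 = 18.758 s; τ₂ = 500/30.6 = 16.340 s.
Solving the cascade with C₁(0)=C₂(0)=0 gives C₂(t) = C_in[1 − (τ₁ e^(−t/τ₁) − τ₂ e^(−t/τ₂))/(τ₁ − τ₂)].
At t = 52.4: e^(−t/τ₁) = 0.061210, e^(−t/τ₂) = 0.040483.
C₂ = 3.75·[1 − (18.758·0.061210 − 16.340·0.040483)/(2.4183)] = 3.75·0.79874 = 2.9953 g/L.

3.00 g/L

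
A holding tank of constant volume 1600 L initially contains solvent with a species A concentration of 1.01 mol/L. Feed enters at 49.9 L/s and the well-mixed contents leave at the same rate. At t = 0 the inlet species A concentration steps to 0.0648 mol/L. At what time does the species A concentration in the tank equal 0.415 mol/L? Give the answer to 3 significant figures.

Species balance: V dC/dt = Q(C_in − C) ⇒ τ = V/Q = 32.064 s.
C(t) = C_in + (C₀ − C_in) e^(−t/τ). Set C = 0.415 and solve for t:
e^(−t/τ) = (C − C_in)/(C₀ − C_in) = (0.415 − 0.0648)/(1.01 − 0.0648) = 0.37050
t = −τ ln(…) = 32.064 × 0.99289 = 31.836 s.

31.8 s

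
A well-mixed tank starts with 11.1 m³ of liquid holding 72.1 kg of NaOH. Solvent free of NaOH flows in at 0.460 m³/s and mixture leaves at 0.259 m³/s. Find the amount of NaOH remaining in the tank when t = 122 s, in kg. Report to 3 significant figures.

16.0 kg

Let m(t) be the amount of NaOH. Volume: V(t) = V₀ + (Q_in − Q_out) t = 11.1 + 0.20100 t; V(122) = 35.622 m³.
Solute balance: dm/dt = 0 − Q_out C = −Q_out m/V(t).
dm/m = −Q_out dt/(V₀ + 0.20100 t); integrating gives ln(m/m₀) = −(Q_out/(Q_in−Q_out)) ln(V/V₀).
m = m₀ (V₀/V)^(Q_out/(Q_in−Q_out)) = 72.1 × (11.1/35.622)^(1.2886) = 16.048 kg.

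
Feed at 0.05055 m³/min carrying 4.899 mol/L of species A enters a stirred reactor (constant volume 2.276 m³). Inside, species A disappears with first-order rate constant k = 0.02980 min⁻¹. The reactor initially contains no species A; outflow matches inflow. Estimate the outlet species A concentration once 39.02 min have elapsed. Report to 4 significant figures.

1.817 mol/L

V dC/dt = Q(C_in − C) − k V C.
This is linear with rate a = Q/V + k = 0.0520100 min⁻¹.
C_ss = Q C_in/(Q + kV) = 2.09204 mol/L; C(t) = C_ss + (C₀ − C_ss) e^(−a t).
C(39.02) = 2.09204 + (-2.09204)·e^(−0.0520100·39.02) = 2.09204 + (-2.09204)·0.131410 = 1.81712 mol/L.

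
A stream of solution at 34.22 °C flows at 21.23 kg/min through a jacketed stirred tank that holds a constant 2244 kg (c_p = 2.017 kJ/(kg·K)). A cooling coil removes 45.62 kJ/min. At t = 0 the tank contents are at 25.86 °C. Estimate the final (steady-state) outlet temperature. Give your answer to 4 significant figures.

Unsteady energy balance on the tank contents: M c_p dT/dt = ṁ c_p (T_in − T) − 45.62.
At steady state dT/dt = 0 ⇒ T_ss = T_in − Q̇/(ṁ c_p) = 34.22 − 45.62/(21.23·2.017) = 33.1546 °C.

33.15 °C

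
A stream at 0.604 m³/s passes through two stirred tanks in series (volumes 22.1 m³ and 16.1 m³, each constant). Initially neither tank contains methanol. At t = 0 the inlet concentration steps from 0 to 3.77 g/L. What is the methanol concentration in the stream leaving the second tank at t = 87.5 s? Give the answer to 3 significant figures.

2.88 g/L

Species balance on tank i: dCᵢ/dt = (Cᵢ₋₁ − Cᵢ)/τᵢ with τᵢ = Vᵢ/Q.
τ₁ = 22.1/0.604 = 36.589 s; τ₂ = 16.1/0.604 = 26.656 s.
Solving the cascade with C₁(0)=C₂(0)=0 gives C₂(t) = C_in[1 − (τ₁ e^(−t/τ₁) − τ₂ e^(−t/τ₂))/(τ₁ − τ₂)].
At t = 87.5: e^(−t/τ₁) = 0.091501, e^(−t/τ₂) = 0.037530.
C₂ = 3.77·[1 − (36.589·0.091501 − 26.656·0.037530)/(9.9338)] = 3.77·0.76368 = 2.8791 g/L.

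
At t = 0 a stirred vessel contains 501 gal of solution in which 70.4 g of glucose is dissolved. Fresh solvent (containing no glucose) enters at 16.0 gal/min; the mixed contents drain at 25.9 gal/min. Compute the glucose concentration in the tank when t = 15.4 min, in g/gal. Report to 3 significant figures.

0.0782 g/gal

Total volume: dV/dt = Q_in − Q_out = -9.9000 gal/min, so V(t) = 501 − 9.9000 t and V(15.4) = 348.54 gal.
No glucose enters, so dm/dt = −Q_out · (m/V).
Separate: dm/m = −Q_out dt/V(t) ⇒ ln(m/m₀) = −(Q_out/(Q_in−Q_out)) ln(V/V₀).
m = m₀ (V₀/V)^(Q_out/(Q_in−Q_out)) = 70.4 × (501/348.54)^(-2.6162) = 27.246 g.
C = m/V = 27.246/348.54 = 0.078172 g/gal.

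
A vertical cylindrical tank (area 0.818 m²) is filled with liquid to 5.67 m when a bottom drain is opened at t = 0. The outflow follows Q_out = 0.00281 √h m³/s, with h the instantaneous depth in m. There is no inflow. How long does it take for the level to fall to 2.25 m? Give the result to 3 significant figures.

513 s

Mass balance (ρ constant): A dh/dt = −0.00281 √h.
Separate and integrate: 2(√h − √h₀) = −(0.00281/A) t.
t = 2A(√h₀ − √h)/0.00281 = 2·0.818·(√5.67 − √2.25)/0.00281
  = 1.6360 × (2.3812 − 1.5000) / 0.00281 = 513.03 s.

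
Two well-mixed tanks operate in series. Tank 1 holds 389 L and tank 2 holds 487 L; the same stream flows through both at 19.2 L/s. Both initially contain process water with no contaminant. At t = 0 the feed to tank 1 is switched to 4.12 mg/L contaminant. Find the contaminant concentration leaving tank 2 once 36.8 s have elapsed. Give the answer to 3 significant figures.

Time constants: τᵢ = Vᵢ/Q for each well-mixed tank.
τ₁ = 389/19.2 = 20.260 s; τ₂ = 487/19.2 = 25.365 s.
Tank 1: C₁ = C_in(1 − e^(−t/τ₁)). Tank 2 (τ₁ ≠ τ₂): C₂ = C_in[1 − (τ₁ e^(−t/τ₁) − τ₂ e^(−t/τ₂))/(τ₁ − τ₂)].
At t = 36.8: e^(−t/τ₁) = 0.16262, e^(−t/τ₂) = 0.23437.
C₂ = 4.12·[1 − (20.260·0.16262 − 25.365·0.23437)/(-5.1042)] = 4.12·0.48081 = 1.9809 mg/L.

1.98 mg/L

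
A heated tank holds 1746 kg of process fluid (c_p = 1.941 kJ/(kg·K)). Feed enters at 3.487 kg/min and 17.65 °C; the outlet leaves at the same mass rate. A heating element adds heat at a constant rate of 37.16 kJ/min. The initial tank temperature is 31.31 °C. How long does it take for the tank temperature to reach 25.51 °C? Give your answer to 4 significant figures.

M c_p dT/dt = ṁ c_p (T_in − T) + Q̇.
τ = M/ṁ = 500.717 min; T_ss = T_in + Q̇/(ṁ c_p) = 23.1403 °C.
T(t) = T_ss + (T₀ − T_ss) e^(−t/τ). Set T = 25.51:
e^(−t/τ) = (25.51 − 23.1403)/(31.31 − 23.1403) = 0.290057
t = −500.717 · ln(0.290057) = 619.726 min.

619.7 min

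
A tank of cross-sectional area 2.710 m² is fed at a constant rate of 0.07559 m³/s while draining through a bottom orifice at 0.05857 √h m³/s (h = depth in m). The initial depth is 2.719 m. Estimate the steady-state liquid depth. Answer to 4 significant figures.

Level balance: A dh/dt = 0.07559 − 0.05857 √h. Setting dh/dt = 0:
Q_in = 0.05857 √h_ss ⇒ √h_ss = 0.07559/0.05857 = 1.29059.
h_ss = 1.29059² = 1.66563 m. (Since h₀ = 2.719 m > h_ss, the level will fall toward this value.)

1.666 m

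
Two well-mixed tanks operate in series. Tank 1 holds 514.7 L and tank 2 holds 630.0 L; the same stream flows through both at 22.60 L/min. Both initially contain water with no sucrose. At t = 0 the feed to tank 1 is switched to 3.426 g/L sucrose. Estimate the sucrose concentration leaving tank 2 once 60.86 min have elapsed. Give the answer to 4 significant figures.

2.373 g/L

Time constants: τᵢ = Vᵢ/Q for each well-mixed tank.
τ₁ = 514.7/22.60 = 22.7743 min; τ₂ = 630.0/22.60 = 27.8761 min.
Tank 1: C₁ = C_in(1 − e^(−t/τ₁)). Tank 2 (τ₁ ≠ τ₂): C₂ = C_in[1 − (τ₁ e^(−t/τ₁) − τ₂ e^(−t/τ₂))/(τ₁ − τ₂)].
At t = 60.86: e^(−t/τ₁) = 0.0690927, e^(−t/τ₂) = 0.112677.
C₂ = 3.426·[1 − (22.7743·0.0690927 − 27.8761·0.112677)/(-5.10177)] = 3.426·0.692763 = 2.37341 g/L.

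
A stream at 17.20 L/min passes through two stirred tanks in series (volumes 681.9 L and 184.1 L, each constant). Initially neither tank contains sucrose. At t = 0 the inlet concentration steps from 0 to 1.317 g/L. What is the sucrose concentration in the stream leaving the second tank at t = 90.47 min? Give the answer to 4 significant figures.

Species balance on tank i: dCᵢ/dt = (Cᵢ₋₁ − Cᵢ)/τᵢ with τᵢ = Vᵢ/Q.
τ₁ = 681.9/17.20 = 39.6453 min; τ₂ = 184.1/17.20 = 10.7035 min.
Solving the cascade with C₁(0)=C₂(0)=0 gives C₂(t) = C_in[1 − (τ₁ e^(−t/τ₁) − τ₂ e^(−t/τ₂))/(τ₁ − τ₂)].
At t = 90.47: e^(−t/τ₁) = 0.102082, e^(−t/τ₂) = 0.000213391.
C₂ = 1.317·[1 − (39.6453·0.102082 − 10.7035·0.000213391)/(28.9419)] = 1.317·0.860245 = 1.13294 g/L.

1.133 g/L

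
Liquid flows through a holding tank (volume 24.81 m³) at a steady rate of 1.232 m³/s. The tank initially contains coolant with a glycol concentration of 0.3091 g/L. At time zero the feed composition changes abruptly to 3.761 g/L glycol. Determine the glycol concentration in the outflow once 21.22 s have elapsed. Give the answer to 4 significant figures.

Unsteady species balance (constant V, well mixed): V dC/dt = Q(C_in − C).
Rewrite as dC/dt + C/τ = C_in/τ, τ = V/Q = 20.1380 s.
This is linear first-order; C(t) = C_in + (C₀ − C_in) e^(−t/τ).
C(21.22) = 3.761 + (0.3091 − 3.761)·e^(−21.22/20.1380) = 3.761 + (-3.45190)·0.348635 = 2.55755 g/L.

2.558 g/L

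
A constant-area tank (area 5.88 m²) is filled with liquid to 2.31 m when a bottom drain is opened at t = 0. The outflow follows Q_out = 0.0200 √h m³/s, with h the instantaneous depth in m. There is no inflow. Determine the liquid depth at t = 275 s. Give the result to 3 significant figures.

With no inflow, A dh/dt = −0.0200 √h.
Separate and integrate: 2(√h − √h₀) = −(0.0200/A) t.
√h = √2.31 − 0.0200·275/(2·5.88) = 1.5199 − 0.46769 = 1.0522.
h = 1.0522² = 1.1071 m.

1.11 m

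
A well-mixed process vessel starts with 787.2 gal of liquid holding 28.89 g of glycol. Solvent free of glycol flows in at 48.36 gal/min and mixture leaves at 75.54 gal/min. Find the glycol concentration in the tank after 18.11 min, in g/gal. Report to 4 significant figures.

Total volume: dV/dt = Q_in − Q_out = -27.1800 gal/min, so V(t) = 787.2 − 27.1800 t and V(18.11) = 294.970 gal.
Solute balance: dm/dt = 0 − Q_out C = −Q_out m/V(t).
Separate: dm/m = −Q_out dt/V(t) ⇒ ln(m/m₀) = −(Q_out/(Q_in−Q_out)) ln(V/V₀).
m = m₀ (V₀/V)^(Q_out/(Q_in−Q_out)) = 28.89 × (787.2/294.970)^(-2.77925) = 1.88771 g.
C = m/V = 1.88771/294.970 = 0.00639965 g/gal.

0.006400 g/gal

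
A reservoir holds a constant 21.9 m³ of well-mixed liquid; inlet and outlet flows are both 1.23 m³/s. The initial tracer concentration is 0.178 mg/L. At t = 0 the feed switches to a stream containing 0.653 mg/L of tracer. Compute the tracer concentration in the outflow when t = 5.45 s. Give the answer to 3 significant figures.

0.303 mg/L

Accumulation = in − out for the solute gives V dC/dt = Q(C_in − C).
Rewrite as dC/dt + C/τ = C_in/τ, τ = V/Q = 17.805 s.
C approaches C_in exponentially: C(t) = C_in + (C₀ − C_in) e^(−t/τ).
C(5.45) = 0.653 + (0.178 − 0.653)·e^(−5.45/17.805) = 0.653 + (-0.47500)·0.73632 = 0.30325 mg/L.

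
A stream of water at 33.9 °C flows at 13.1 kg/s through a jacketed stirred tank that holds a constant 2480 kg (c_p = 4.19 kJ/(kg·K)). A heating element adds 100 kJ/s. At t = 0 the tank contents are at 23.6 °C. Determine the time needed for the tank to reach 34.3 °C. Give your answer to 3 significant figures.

M c_p dT/dt = ṁ c_p (T_in − T) + Q̇.
τ = M/ṁ = 189.31 s; T_ss = T_in + Q̇/(ṁ c_p) = 35.722 °C.
T(t) = T_ss + (T₀ − T_ss) e^(−t/τ). Set T = 34.3:
e^(−t/τ) = (34.3 − 35.722)/(23.6 − 35.722) = 0.11730
t = −189.31 · ln(0.11730) = 405.71 s.

406 s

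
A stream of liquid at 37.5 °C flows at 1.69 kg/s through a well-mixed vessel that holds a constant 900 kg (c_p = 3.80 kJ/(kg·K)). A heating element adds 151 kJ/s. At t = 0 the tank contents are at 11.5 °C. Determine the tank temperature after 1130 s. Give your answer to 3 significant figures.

55.1 °C

Unsteady energy balance on the tank contents: M c_p dT/dt = ṁ c_p (T_in − T) + 151.
τ = M/ṁ = 532.54 s; T_ss = T_in + Q̇/(ṁ c_p) = 37.5 + 151/(1.69·3.80) = 61.013 °C.
This is linear first-order; T(t) = T_ss + (T₀ − T_ss) e^(−t/τ).
T(1130) = 61.013 + (-49.513)·e^(−1130/532.54) = 61.013 + (-49.513)·0.11981 = 55.081 °C.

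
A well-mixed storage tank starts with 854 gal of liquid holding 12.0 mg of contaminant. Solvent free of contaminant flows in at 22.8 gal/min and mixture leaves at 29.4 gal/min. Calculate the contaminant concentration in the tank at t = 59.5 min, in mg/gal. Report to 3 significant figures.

Let m(t) be the amount of contaminant. Volume: V(t) = V₀ + (Q_in − Q_out) t = 854 − 6.6000 t; V(59.5) = 461.30 gal.
No contaminant enters, so dm/dt = −Q_out · (m/V).
Separate: dm/m = −Q_out dt/V(t) ⇒ ln(m/m₀) = −(Q_out/(Q_in−Q_out)) ln(V/V₀).
m = m₀ (V₀/V)^(Q_out/(Q_in−Q_out)) = 12.0 × (854/461.30)^(-4.4545) = 0.77215 mg.
C = m/V = 0.77215/461.30 = 0.0016739 mg/gal.

0.00167 mg/gal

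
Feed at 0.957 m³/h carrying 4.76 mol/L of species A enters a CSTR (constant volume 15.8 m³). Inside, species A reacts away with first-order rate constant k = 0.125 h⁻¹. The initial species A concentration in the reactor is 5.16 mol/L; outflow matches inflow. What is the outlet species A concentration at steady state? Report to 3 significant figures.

1.55 mol/L

V dC/dt = Q(C_in − C) − k V C.
At steady state: 0 = Q C_in − (Q + kV) C_ss, so C_ss = Q C_in/(Q + kV).
C_ss = 0.957·4.76/(0.957 + 0.125·15.8) = 4.5553/2.9320 = 1.5537 mol/L.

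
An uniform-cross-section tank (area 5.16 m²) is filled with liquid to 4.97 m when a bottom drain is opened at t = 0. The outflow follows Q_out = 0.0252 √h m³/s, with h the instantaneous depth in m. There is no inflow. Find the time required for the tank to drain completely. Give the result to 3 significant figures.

A dh/dt = −Q_out = −0.0252 √h.
Separate and integrate: 2(√h − √h₀) = −(0.0252/A) t.
Set h = 0: 2√h₀ = (0.0252/A) t_empty ⇒ t_empty = 2A√h₀/0.0252.
t_empty = 2·5.16·√4.97/0.0252 = 10.320·2.2293/0.0252 = 912.97 s.

913 s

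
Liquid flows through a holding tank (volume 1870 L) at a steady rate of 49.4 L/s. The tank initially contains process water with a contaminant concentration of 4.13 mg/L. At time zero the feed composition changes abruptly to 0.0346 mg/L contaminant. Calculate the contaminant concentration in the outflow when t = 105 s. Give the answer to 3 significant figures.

Mass balance on the solute (V constant): V dC/dt = Q(C_in − C).
Time constant τ = V/Q = 1870/49.4 = 37.854 s.
Integrating: C(t) = C_in + (C₀ − C_in) e^(−t/τ).
C(105) = 0.0346 + (4.13 − 0.0346)·e^(−105/37.854) = 0.0346 + (4.0954)·0.062425 = 0.29025 mg/L.

0.290 mg/L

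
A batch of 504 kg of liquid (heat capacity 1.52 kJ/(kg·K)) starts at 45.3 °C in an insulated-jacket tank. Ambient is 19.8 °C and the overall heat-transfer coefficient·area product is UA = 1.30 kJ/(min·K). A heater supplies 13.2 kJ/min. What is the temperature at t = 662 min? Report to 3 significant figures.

Lumped-capacitance energy balance: M c_p dT/dt = UA(T_amb − T) + Q̇.
dT/dt = (T_ss − T)/τ with T_ss = T_amb + Q̇/UA = 19.8 + 13.2/1.30 = 29.954 °C, τ = M c_p/UA = 504·1.52/1.30 = 589.29 min.
Solution: T(t) = T_ss + (T₀ − T_ss) e^(−t/τ).
T(662) = 29.954 + (15.346)·0.32518 = 34.944 °C.

34.9 °C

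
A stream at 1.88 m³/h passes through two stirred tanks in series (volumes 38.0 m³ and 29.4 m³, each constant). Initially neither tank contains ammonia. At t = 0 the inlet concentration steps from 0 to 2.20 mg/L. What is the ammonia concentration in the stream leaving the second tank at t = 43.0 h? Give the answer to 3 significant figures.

1.52 mg/L

Species balance on tank i: dCᵢ/dt = (Cᵢ₋₁ − Cᵢ)/τᵢ with τᵢ = Vᵢ/Q.
τ₁ = 38.0/1.88 = 20.213 h; τ₂ = 29.4/1.88 = 15.638 h.
Solving the cascade with C₁(0)=C₂(0)=0 gives C₂(t) = C_in[1 − (τ₁ e^(−t/τ₁) − τ₂ e^(−t/τ₂))/(τ₁ − τ₂)].
At t = 43.0: e^(−t/τ₁) = 0.11915, e^(−t/τ₂) = 0.063950.
C₂ = 2.20·[1 − (20.213·0.11915 − 15.638·0.063950)/(4.5745)] = 2.20·0.69214 = 1.5227 mg/L.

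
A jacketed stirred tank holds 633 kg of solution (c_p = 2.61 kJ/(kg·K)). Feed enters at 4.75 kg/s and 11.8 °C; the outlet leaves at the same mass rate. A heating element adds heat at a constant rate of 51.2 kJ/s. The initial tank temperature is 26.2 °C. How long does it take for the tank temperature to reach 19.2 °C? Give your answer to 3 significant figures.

153 s

M c_p dT/dt = ṁ c_p (T_in − T) + Q̇.
τ = M/ṁ = 133.26 s; T_ss = T_in + Q̇/(ṁ c_p) = 15.930 °C.
T(t) = T_ss + (T₀ − T_ss) e^(−t/τ). Set T = 19.2:
e^(−t/τ) = (19.2 − 15.930)/(26.2 − 15.930) = 0.31841
t = −133.26 · ln(0.31841) = 152.51 s.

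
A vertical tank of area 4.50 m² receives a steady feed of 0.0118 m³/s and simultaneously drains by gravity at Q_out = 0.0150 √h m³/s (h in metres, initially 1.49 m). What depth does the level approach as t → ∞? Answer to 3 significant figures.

0.619 m

Unsteady balance on liquid volume: A dh/dt = Q_in − 0.0150 √h. At steady state dh/dt = 0:
Q_in = 0.0150 √h_ss ⇒ √h_ss = 0.0118/0.0150 = 0.78667.
h_ss = 0.78667² = 0.61884 m. (Since h₀ = 1.49 m > h_ss, the level will fall toward this value.)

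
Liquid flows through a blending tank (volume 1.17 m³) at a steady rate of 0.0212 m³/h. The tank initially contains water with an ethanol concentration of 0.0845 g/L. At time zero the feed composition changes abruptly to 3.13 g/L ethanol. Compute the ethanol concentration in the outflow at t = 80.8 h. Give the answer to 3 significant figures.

2.43 g/L

Mass balance on the solute (V constant): V dC/dt = Q(C_in − C).
Time constant τ = V/Q = 1.17/0.0212 = 55.189 h.
C approaches C_in exponentially: C(t) = C_in + (C₀ − C_in) e^(−t/τ).
C(80.8) = 3.13 + (0.0845 − 3.13)·e^(−80.8/55.189) = 3.13 + (-3.0455)·0.23129 = 2.4256 g/L.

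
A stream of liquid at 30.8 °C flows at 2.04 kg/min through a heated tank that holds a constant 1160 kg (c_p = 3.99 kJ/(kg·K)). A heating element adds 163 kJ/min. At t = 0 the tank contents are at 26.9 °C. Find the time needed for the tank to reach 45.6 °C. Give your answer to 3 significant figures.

Heat balance on the well-mixed liquid: M c_p dT/dt = ṁ c_p (T_in − T) + 163.
τ = M/ṁ = 568.63 min; T_ss = T_in + Q̇/(ṁ c_p) = 50.826 °C.
T(t) = T_ss + (T₀ − T_ss) e^(−t/τ). Set T = 45.6:
e^(−t/τ) = (45.6 − 50.826)/(26.9 − 50.826) = 0.21841
t = −568.63 · ln(0.21841) = 865.10 min.

865 min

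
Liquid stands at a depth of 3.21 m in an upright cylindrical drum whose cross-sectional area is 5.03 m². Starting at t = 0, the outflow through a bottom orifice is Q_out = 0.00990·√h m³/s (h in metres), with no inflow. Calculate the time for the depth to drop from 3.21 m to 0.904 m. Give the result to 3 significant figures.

854 s

A dh/dt = −Q_out = −0.00990 √h.
Separate and integrate: 2(√h − √h₀) = −(0.00990/A) t.
t = 2A(√h₀ − √h)/0.00990 = 2·5.03·(√3.21 − √0.904)/0.00990
  = 10.060 × (1.7916 − 0.95079) / 0.00990 = 854.45 s.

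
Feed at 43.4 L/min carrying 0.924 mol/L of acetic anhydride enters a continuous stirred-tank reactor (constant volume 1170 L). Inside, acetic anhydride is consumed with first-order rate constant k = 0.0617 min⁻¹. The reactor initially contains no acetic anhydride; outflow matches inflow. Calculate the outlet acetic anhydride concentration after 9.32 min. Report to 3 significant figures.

0.209 mol/L

V dC/dt = Q(C_in − C) − k V C.
This is linear with rate a = Q/V + k = 0.098794 min⁻¹.
C_ss = Q C_in/(Q + kV) = 0.34693 mol/L; C(t) = C_ss + (C₀ − C_ss) e^(−a t).
C(9.32) = 0.34693 + (-0.34693)·e^(−0.098794·9.32) = 0.34693 + (-0.34693)·0.39822 = 0.20878 mol/L.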